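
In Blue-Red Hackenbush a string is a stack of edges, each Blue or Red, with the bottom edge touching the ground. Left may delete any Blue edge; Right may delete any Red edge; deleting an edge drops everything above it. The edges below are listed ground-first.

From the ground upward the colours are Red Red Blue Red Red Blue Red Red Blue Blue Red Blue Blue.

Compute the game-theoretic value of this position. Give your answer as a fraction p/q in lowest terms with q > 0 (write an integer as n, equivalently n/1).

val_1 [R]  L=[∅]  R=[0]  so -1
val_2 [RR]  L=[∅]  R=[-1 0]  so -2
val_3 [RRB]  L=[-2]  R=[-1 0]  so -3/2
val_4 [RRBR]  L=[-2]  R=[-3/2 -1 0]  so -7/4
val_5 [RRBRR]  L=[-2]  R=[-7/4 -3/2 -1 0]  so -15/8
val_6 [RRBRRB]  L=[-2 -15/8]  R=[-7/4 -3/2 -1 0]  so -29/16
val_7 [RRBRRBR]  L=[-2 -15/8]  R=[-29/16 -7/4 -3/2 -1 0]  so -59/32
val_8 [RRBRRBRR]  L=[-2 -15/8]  R=[-59/32 -29/16 -7/4 -3/2 -1 0]  so -119/64
val_9 [RRBRRBRRB]  L=[-2 -15/8 -119/64]  R=[-59/32 -29/16 -7/4 -3/2 -1 0]  so -237/128
val_10 [RRBRRBRRBB]  L=[-2 -15/8 -119/64 -237/128]  R=[-59/32 -29/16 -7/4 -3/2 -1 0]  so -473/256
val_11 [RRBRRBRRBBR]  L=[-2 -15/8 -119/64 -237/128]  R=[-473/256 -59/32 -29/16 -7/4 -3/2 -1 0]  so -947/512
val_12 [RRBRRBRRBBRB]  L=[-2 -15/8 -119/64 -237/128 -947/512]  R=[-473/256 -59/32 -29/16 -7/4 -3/2 -1 0]  so -1893/1024
val_13 [RRBRRBRRBBRBB]  L=[-2 -15/8 -119/64 -237/128 -947/512 -1893/1024]  R=[-473/256 -59/32 -29/16 -7/4 -3/2 -1 0]  so -3785/2048

-3785/2048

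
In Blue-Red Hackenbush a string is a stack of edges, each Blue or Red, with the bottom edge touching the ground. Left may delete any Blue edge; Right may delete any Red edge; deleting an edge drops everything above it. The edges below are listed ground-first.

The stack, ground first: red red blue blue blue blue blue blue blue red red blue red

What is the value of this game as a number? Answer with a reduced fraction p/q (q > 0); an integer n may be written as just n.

g(r) = { ∅ | 0 } so -1
g(rr) = { ∅ | -1, 0 } so -2
g(rrb) = { -2 | -1, 0 } so -3/2
g(rrbb) = { -2, -3/2 | -1, 0 } so -5/4
g(rrbbb) = { -2, -3/2, -5/4 | -1, 0 } so -9/8
g(rrbbbb) = { -2, -3/2, -5/4, -9/8 | -1, 0 } so -17/16
g(rrbbbbb) = { -2, -3/2, -5/4, -9/8, -17/16 | -1, 0 } so -33/32
g(rrbbbbbb) = { -2, -3/2, -5/4, -9/8, -17/16, -33/32 | -1, 0 } so -65/64
g(rrbbbbbbb) = { -2, -3/2, -5/4, -9/8, -17/16, -33/32, -65/64 | -1, 0 } so -129/128
g(rrbbbbbbbr) = { -2, -3/2, -5/4, -9/8, -17/16, -33/32, -65/64 | -129/128, -1, 0 } so -259/256
g(rrbbbbbbbrr) = { -2, -3/2, -5/4, -9/8, -17/16, -33/32, -65/64 | -259/256, -129/128, -1, 0 } so -519/512
g(rrbbbbbbbrrb) = { -2, -3/2, -5/4, -9/8, -17/16, -33/32, -65/64, -519/512 | -259/256, -129/128, -1, 0 } so -1037/1024
g(rrbbbbbbbrrbr) = { -2, -3/2, -5/4, -9/8, -17/16, -33/32, -65/64, -519/512 | -1037/1024, -259/256, -129/128, -1, 0 } so -2075/2048

-2075/2048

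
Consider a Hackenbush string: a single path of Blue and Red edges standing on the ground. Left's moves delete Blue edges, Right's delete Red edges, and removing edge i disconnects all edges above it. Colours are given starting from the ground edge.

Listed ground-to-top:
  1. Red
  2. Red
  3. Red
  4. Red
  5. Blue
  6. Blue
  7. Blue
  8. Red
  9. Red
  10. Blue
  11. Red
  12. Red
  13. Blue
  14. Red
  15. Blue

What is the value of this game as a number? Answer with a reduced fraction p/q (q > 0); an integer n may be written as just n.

Recurse on prefixes of the 15-edge string Red Red Red Red Blue Blue Blue Red Red Blue Red Red Blue Red Blue:
value_1 [R]  L=[∅]  R=[0]  → -1
value_2 [RR]  L=[∅]  R=[-1 0]  → -2
value_3 [RRR]  L=[∅]  R=[-2 -1 0]  → -3
value_4 [RRRR]  L=[∅]  R=[-3 -2 -1 0]  → -4
value_5 [RRRRB]  L=[-4]  R=[-3 -2 -1 0]  → -7/2
value_6 [RRRRBB]  L=[-4 -7/2]  R=[-3 -2 -1 0]  → -13/4
value_7 [RRRRBBB]  L=[-4 -7/2 -13/4]  R=[-3 -2 -1 0]  → -25/8
value_8 [RRRRBBBR]  L=[-4 -7/2 -13/4]  R=[-25/8 -3 -2 -1 0]  → -51/16
value_9 [RRRRBBBRR]  L=[-4 -7/2 -13/4]  R=[-51/16 -25/8 -3 -2 -1 0]  → -103/32
value_10 [RRRRBBBRRB]  L=[-4 -7/2 -13/4 -103/32]  R=[-51/16 -25/8 -3 -2 -1 0]  → -205/64
value_11 [RRRRBBBRRBR]  L=[-4 -7/2 -13/4 -103/32]  R=[-205/64 -51/16 -25/8 -3 -2 -1 0]  → -411/128
value_12 [RRRRBBBRRBRR]  L=[-4 -7/2 -13/4 -103/32]  R=[-411/128 -205/64 -51/16 -25/8 -3 -2 -1 0]  → -823/256
value_13 [RRRRBBBRRBRRB]  L=[-4 -7/2 -13/4 -103/32 -823/256]  R=[-411/128 -205/64 -51/16 -25/8 -3 -2 -1 0]  → -1645/512
value_14 [RRRRBBBRRBRRBR]  L=[-4 -7/2 -13/4 -103/32 -823/256]  R=[-1645/512 -411/128 -205/64 -51/16 -25/8 -3 -2 -1 0]  → -3291/1024
value_15 [RRRRBBBRRBRRBRB]  L=[-4 -7/2 -13/4 -103/32 -823/256 -3291/1024]  R=[-1645/512 -411/128 -205/64 -51/16 -25/8 -3 -2 -1 0]  → -6581/2048

-6581/2048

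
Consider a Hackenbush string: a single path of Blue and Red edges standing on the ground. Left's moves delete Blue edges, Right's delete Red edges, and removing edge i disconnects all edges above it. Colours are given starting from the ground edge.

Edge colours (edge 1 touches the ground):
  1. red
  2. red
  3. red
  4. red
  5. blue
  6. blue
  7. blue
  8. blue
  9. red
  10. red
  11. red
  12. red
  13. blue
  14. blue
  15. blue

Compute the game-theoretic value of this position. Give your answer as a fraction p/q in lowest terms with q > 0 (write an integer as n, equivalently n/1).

-6385/2048

value(r) = { none | 0 } — -1
value(rr) = { none | -1,0 } — -2
value(rrr) = { none | -2,-1,0 } — -3
value(rrrr) = { none | -3,-2,-1,0 } — -4
value(rrrrb) = { -4 | -3,-2,-1,0 } — -7/2
value(rrrrbb) = { -4,-7/2 | -3,-2,-1,0 } — -13/4
value(rrrrbbb) = { -4,-7/2,-13/4 | -3,-2,-1,0 } — -25/8
value(rrrrbbbb) = { -4,-7/2,-13/4,-25/8 | -3,-2,-1,0 } — -49/16
value(rrrrbbbbr) = { -4,-7/2,-13/4,-25/8 | -49/16,-3,-2,-1,0 } — -99/32
value(rrrrbbbbrr) = { -4,-7/2,-13/4,-25/8 | -99/32,-49/16,-3,-2,-1,0 } — -199/64
value(rrrrbbbbrrr) = { -4,-7/2,-13/4,-25/8 | -199/64,-99/32,-49/16,-3,-2,-1,0 } — -399/128
value(rrrrbbbbrrrr) = { -4,-7/2,-13/4,-25/8 | -399/128,-199/64,-99/32,-49/16,-3,-2,-1,0 } — -799/256
value(rrrrbbbbrrrrb) = { -4,-7/2,-13/4,-25/8,-799/256 | -399/128,-199/64,-99/32,-49/16,-3,-2,-1,0 } — -1597/512
value(rrrrbbbbrrrrbb) = { -4,-7/2,-13/4,-25/8,-799/256,-1597/512 | -399/128,-199/64,-99/32,-49/16,-3,-2,-1,0 } — -3193/1024
value(rrrrbbbbrrrrbbb) = { -4,-7/2,-13/4,-25/8,-799/256,-1597/512,-3193/1024 | -399/128,-199/64,-99/32,-49/16,-3,-2,-1,0 } — -6385/2048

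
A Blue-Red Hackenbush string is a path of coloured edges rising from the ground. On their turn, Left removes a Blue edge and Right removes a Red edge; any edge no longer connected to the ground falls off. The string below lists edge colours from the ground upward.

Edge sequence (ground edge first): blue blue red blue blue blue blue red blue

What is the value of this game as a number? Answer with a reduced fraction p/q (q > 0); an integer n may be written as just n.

251/128

Prefix values for blue blue red blue blue blue blue red blue via {L|R} + simplicity:
val_1 [b]  L=[0]  R=[none]  = 1
val_2 [bb]  L=[0; 1]  R=[none]  = 2
val_3 [bbr]  L=[0; 1]  R=[2]  = 3/2
val_4 [bbrb]  L=[0; 1; 3/2]  R=[2]  = 7/4
val_5 [bbrbb]  L=[0; 1; 3/2; 7/4]  R=[2]  = 15/8
val_6 [bbrbbb]  L=[0; 1; 3/2; 7/4; 15/8]  R=[2]  = 31/16
val_7 [bbrbbbb]  L=[0; 1; 3/2; 7/4; 15/8; 31/16]  R=[2]  = 63/32
val_8 [bbrbbbbr]  L=[0; 1; 3/2; 7/4; 15/8; 31/16]  R=[63/32; 2]  = 125/64
val_9 [bbrbbbbrb]  L=[0; 1; 3/2; 7/4; 15/8; 31/16; 125/64]  R=[63/32; 2]  = 251/128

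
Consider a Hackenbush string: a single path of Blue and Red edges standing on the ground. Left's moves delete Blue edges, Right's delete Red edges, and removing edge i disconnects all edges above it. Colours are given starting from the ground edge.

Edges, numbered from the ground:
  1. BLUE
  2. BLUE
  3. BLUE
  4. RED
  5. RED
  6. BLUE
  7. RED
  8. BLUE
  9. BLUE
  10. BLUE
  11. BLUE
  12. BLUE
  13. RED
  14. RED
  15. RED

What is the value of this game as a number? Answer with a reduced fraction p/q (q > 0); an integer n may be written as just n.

9713/4096

edge 1 of 15 (BLUE): { 0 | ∅ } => 1
edge 2 of 15 (BLUE): { 0, 1 | ∅ } => 2
edge 3 of 15 (BLUE): { 0, 1, 2 | ∅ } => 3
edge 4 of 15 (RED): { 0, 1, 2 | 3 } => 5/2
edge 5 of 15 (RED): { 0, 1, 2 | 5/2, 3 } => 9/4
edge 6 of 15 (BLUE): { 0, 1, 2, 9/4 | 5/2, 3 } => 19/8
edge 7 of 15 (RED): { 0, 1, 2, 9/4 | 19/8, 5/2, 3 } => 37/16
edge 8 of 15 (BLUE): { 0, 1, 2, 9/4, 37/16 | 19/8, 5/2, 3 } => 75/32
edge 9 of 15 (BLUE): { 0, 1, 2, 9/4, 37/16, 75/32 | 19/8, 5/2, 3 } => 151/64
edge 10 of 15 (BLUE): { 0, 1, 2, 9/4, 37/16, 75/32, 151/64 | 19/8, 5/2, 3 } => 303/128
edge 11 of 15 (BLUE): { 0, 1, 2, 9/4, 37/16, 75/32, 151/64, 303/128 | 19/8, 5/2, 3 } => 607/256
edge 12 of 15 (BLUE): { 0, 1, 2, 9/4, 37/16, 75/32, 151/64, 303/128, 607/256 | 19/8, 5/2, 3 } => 1215/512
edge 13 of 15 (RED): { 0, 1, 2, 9/4, 37/16, 75/32, 151/64, 303/128, 607/256 | 1215/512, 19/8, 5/2, 3 } => 2429/1024
edge 14 of 15 (RED): { 0, 1, 2, 9/4, 37/16, 75/32, 151/64, 303/128, 607/256 | 2429/1024, 1215/512, 19/8, 5/2, 3 } => 4857/2048
edge 15 of 15 (RED): { 0, 1, 2, 9/4, 37/16, 75/32, 151/64, 303/128, 607/256 | 4857/2048, 2429/1024, 1215/512, 19/8, 5/2, 3 } => 9713/4096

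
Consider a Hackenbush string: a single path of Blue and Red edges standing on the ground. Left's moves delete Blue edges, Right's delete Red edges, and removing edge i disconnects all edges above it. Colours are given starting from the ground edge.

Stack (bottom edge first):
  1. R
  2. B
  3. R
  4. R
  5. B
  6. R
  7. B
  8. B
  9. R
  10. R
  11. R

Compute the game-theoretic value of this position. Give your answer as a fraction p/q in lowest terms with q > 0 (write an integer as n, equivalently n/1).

-847/1024

edge 1 of 11 (R): { (no moves) | 0 } = -1
edge 2 of 11 (B): { -1 | 0 } = -1/2
edge 3 of 11 (R): { -1 | -1/2, 0 } = -3/4
edge 4 of 11 (R): { -1 | -3/4, -1/2, 0 } = -7/8
edge 5 of 11 (B): { -1, -7/8 | -3/4, -1/2, 0 } = -13/16
edge 6 of 11 (R): { -1, -7/8 | -13/16, -3/4, -1/2, 0 } = -27/32
edge 7 of 11 (B): { -1, -7/8, -27/32 | -13/16, -3/4, -1/2, 0 } = -53/64
edge 8 of 11 (B): { -1, -7/8, -27/32, -53/64 | -13/16, -3/4, -1/2, 0 } = -105/128
edge 9 of 11 (R): { -1, -7/8, -27/32, -53/64 | -105/128, -13/16, -3/4, -1/2, 0 } = -211/256
edge 10 of 11 (R): { -1, -7/8, -27/32, -53/64 | -211/256, -105/128, -13/16, -3/4, -1/2, 0 } = -423/512
edge 11 of 11 (R): { -1, -7/8, -27/32, -53/64 | -423/512, -211/256, -105/128, -13/16, -3/4, -1/2, 0 } = -847/1024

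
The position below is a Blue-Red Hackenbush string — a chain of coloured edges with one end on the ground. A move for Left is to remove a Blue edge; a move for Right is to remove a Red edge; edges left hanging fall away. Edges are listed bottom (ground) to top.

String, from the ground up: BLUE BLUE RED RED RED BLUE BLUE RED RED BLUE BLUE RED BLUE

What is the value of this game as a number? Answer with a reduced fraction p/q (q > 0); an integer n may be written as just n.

2459/2048

step 1: add BLUE to get B; options L={ 0 } R={ ∅ } → 1
step 2: add BLUE to get BB; options L={ 0,1 } R={ ∅ } → 2
step 3: add RED to get BBR; options L={ 0,1 } R={ 2 } → 3/2
step 4: add RED to get BBRR; options L={ 0,1 } R={ 3/2,2 } → 5/4
step 5: add RED to get BBRRR; options L={ 0,1 } R={ 5/4,3/2,2 } → 9/8
step 6: add BLUE to get BBRRRB; options L={ 0,1,9/8 } R={ 5/4,3/2,2 } → 19/16
step 7: add BLUE to get BBRRRBB; options L={ 0,1,9/8,19/16 } R={ 5/4,3/2,2 } → 39/32
step 8: add RED to get BBRRRBBR; options L={ 0,1,9/8,19/16 } R={ 39/32,5/4,3/2,2 } → 77/64
step 9: add RED to get BBRRRBBRR; options L={ 0,1,9/8,19/16 } R={ 77/64,39/32,5/4,3/2,2 } → 153/128
step 10: add BLUE to get BBRRRBBRRB; options L={ 0,1,9/8,19/16,153/128 } R={ 77/64,39/32,5/4,3/2,2 } → 307/256
step 11: add BLUE to get BBRRRBBRRBB; options L={ 0,1,9/8,19/16,153/128,307/256 } R={ 77/64,39/32,5/4,3/2,2 } → 615/512
step 12: add RED to get BBRRRBBRRBBR; options L={ 0,1,9/8,19/16,153/128,307/256 } R={ 615/512,77/64,39/32,5/4,3/2,2 } → 1229/1024
step 13: add BLUE to get BBRRRBBRRBBRB; options L={ 0,1,9/8,19/16,153/128,307/256,1229/1024 } R={ 615/512,77/64,39/32,5/4,3/2,2 } → 2459/2048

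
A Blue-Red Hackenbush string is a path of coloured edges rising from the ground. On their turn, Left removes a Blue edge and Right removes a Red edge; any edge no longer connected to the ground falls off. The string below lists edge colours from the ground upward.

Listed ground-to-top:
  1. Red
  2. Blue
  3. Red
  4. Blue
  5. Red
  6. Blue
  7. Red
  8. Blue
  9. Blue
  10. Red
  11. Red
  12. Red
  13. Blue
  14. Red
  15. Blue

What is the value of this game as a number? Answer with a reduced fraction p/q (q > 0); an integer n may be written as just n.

-10869/16384

Build g(s[:k]) for k = 1..15, string s = Red Blue Red Blue Red Blue Red Blue Blue Red Red Red Blue Red Blue.
g_1 [R]  L=[]  R=[0]  = -1
g_2 [RB]  L=[-1]  R=[0]  = -1/2
g_3 [RBR]  L=[-1]  R=[-1/2, 0]  = -3/4
g_4 [RBRB]  L=[-1, -3/4]  R=[-1/2, 0]  = -5/8
g_5 [RBRBR]  L=[-1, -3/4]  R=[-5/8, -1/2, 0]  = -11/16
g_6 [RBRBRB]  L=[-1, -3/4, -11/16]  R=[-5/8, -1/2, 0]  = -21/32
g_7 [RBRBRBR]  L=[-1, -3/4, -11/16]  R=[-21/32, -5/8, -1/2, 0]  = -43/64
g_8 [RBRBRBRB]  L=[-1, -3/4, -11/16, -43/64]  R=[-21/32, -5/8, -1/2, 0]  = -85/128
g_9 [RBRBRBRBB]  L=[-1, -3/4, -11/16, -43/64, -85/128]  R=[-21/32, -5/8, -1/2, 0]  = -169/256
g_10 [RBRBRBRBBR]  L=[-1, -3/4, -11/16, -43/64, -85/128]  R=[-169/256, -21/32, -5/8, -1/2, 0]  = -339/512
g_11 [RBRBRBRBBRR]  L=[-1, -3/4, -11/16, -43/64, -85/128]  R=[-339/512, -169/256, -21/32, -5/8, -1/2, 0]  = -679/1024
g_12 [RBRBRBRBBRRR]  L=[-1, -3/4, -11/16, -43/64, -85/128]  R=[-679/1024, -339/512, -169/256, -21/32, -5/8, -1/2, 0]  = -1359/2048
g_13 [RBRBRBRBBRRRB]  L=[-1, -3/4, -11/16, -43/64, -85/128, -1359/2048]  R=[-679/1024, -339/512, -169/256, -21/32, -5/8, -1/2, 0]  = -2717/4096
g_14 [RBRBRBRBBRRRBR]  L=[-1, -3/4, -11/16, -43/64, -85/128, -1359/2048]  R=[-2717/4096, -679/1024, -339/512, -169/256, -21/32, -5/8, -1/2, 0]  = -5435/8192
g_15 [RBRBRBRBBRRRBRB]  L=[-1, -3/4, -11/16, -43/64, -85/128, -1359/2048, -5435/8192]  R=[-2717/4096, -679/1024, -339/512, -169/256, -21/32, -5/8, -1/2, 0]  = -10869/16384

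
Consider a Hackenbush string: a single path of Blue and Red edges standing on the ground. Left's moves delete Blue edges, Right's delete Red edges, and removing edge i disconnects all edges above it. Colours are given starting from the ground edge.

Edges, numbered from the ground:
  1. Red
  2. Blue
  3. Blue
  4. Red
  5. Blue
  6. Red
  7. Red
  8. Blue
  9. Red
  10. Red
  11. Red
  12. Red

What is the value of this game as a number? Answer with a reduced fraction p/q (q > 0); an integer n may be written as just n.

Build g(s[:k]) for k = 1..12, string s = Red Blue Blue Red Blue Red Red Blue Red Red Red Red.
g_1 [R]  L=[]  R=[0]  so -1
g_2 [RB]  L=[-1]  R=[0]  so -1/2
g_3 [RBB]  L=[-1; -1/2]  R=[0]  so -1/4
g_4 [RBBR]  L=[-1; -1/2]  R=[-1/4; 0]  so -3/8
g_5 [RBBRB]  L=[-1; -1/2; -3/8]  R=[-1/4; 0]  so -5/16
g_6 [RBBRBR]  L=[-1; -1/2; -3/8]  R=[-5/16; -1/4; 0]  so -11/32
g_7 [RBBRBRR]  L=[-1; -1/2; -3/8]  R=[-11/32; -5/16; -1/4; 0]  so -23/64
g_8 [RBBRBRRB]  L=[-1; -1/2; -3/8; -23/64]  R=[-11/32; -5/16; -1/4; 0]  so -45/128
g_9 [RBBRBRRBR]  L=[-1; -1/2; -3/8; -23/64]  R=[-45/128; -11/32; -5/16; -1/4; 0]  so -91/256
g_10 [RBBRBRRBRR]  L=[-1; -1/2; -3/8; -23/64]  R=[-91/256; -45/128; -11/32; -5/16; -1/4; 0]  so -183/512
g_11 [RBBRBRRBRRR]  L=[-1; -1/2; -3/8; -23/64]  R=[-183/512; -91/256; -45/128; -11/32; -5/16; -1/4; 0]  so -367/1024
g_12 [RBBRBRRBRRRR]  L=[-1; -1/2; -3/8; -23/64]  R=[-367/1024; -183/512; -91/256; -45/128; -11/32; -5/16; -1/4; 0]  so -735/2048

-735/2048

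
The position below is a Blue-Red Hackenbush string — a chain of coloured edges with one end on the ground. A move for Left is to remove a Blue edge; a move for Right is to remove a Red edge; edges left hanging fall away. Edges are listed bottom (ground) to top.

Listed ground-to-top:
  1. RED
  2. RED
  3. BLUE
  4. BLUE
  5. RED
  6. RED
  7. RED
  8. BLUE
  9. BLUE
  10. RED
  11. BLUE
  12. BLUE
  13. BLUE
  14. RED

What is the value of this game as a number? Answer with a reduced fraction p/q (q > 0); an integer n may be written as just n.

Build G(s[:k]) for k = 1..14, string s = RED RED BLUE BLUE RED RED RED BLUE BLUE RED BLUE BLUE BLUE RED.
G(R) = {  | 0 } gives -1
G(RR) = {  | -1, 0 } gives -2
G(RRB) = { -2 | -1, 0 } gives -3/2
G(RRBB) = { -2, -3/2 | -1, 0 } gives -5/4
G(RRBBR) = { -2, -3/2 | -5/4, -1, 0 } gives -11/8
G(RRBBRR) = { -2, -3/2 | -11/8, -5/4, -1, 0 } gives -23/16
G(RRBBRRR) = { -2, -3/2 | -23/16, -11/8, -5/4, -1, 0 } gives -47/32
G(RRBBRRRB) = { -2, -3/2, -47/32 | -23/16, -11/8, -5/4, -1, 0 } gives -93/64
G(RRBBRRRBB) = { -2, -3/2, -47/32, -93/64 | -23/16, -11/8, -5/4, -1, 0 } gives -185/128
G(RRBBRRRBBR) = { -2, -3/2, -47/32, -93/64 | -185/128, -23/16, -11/8, -5/4, -1, 0 } gives -371/256
G(RRBBRRRBBRB) = { -2, -3/2, -47/32, -93/64, -371/256 | -185/128, -23/16, -11/8, -5/4, -1, 0 } gives -741/512
G(RRBBRRRBBRBB) = { -2, -3/2, -47/32, -93/64, -371/256, -741/512 | -185/128, -23/16, -11/8, -5/4, -1, 0 } gives -1481/1024
G(RRBBRRRBBRBBB) = { -2, -3/2, -47/32, -93/64, -371/256, -741/512, -1481/1024 | -185/128, -23/16, -11/8, -5/4, -1, 0 } gives -2961/2048
G(RRBBRRRBBRBBBR) = { -2, -3/2, -47/32, -93/64, -371/256, -741/512, -1481/1024 | -2961/2048, -185/128, -23/16, -11/8, -5/4, -1, 0 } gives -5923/4096

-5923/4096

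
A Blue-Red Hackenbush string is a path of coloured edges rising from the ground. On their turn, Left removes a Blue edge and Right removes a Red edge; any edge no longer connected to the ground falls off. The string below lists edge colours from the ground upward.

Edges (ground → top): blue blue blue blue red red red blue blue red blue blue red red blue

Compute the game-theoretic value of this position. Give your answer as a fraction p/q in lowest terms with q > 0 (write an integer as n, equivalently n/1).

Recurse on prefixes of the 15-edge string blue blue blue blue red red red blue blue red blue blue red red blue:
b: Left { 0 }, Right { ∅ } → simplest 1
bb: Left { 0,1 }, Right { ∅ } → simplest 2
bbb: Left { 0,1,2 }, Right { ∅ } → simplest 3
bbbb: Left { 0,1,2,3 }, Right { ∅ } → simplest 4
bbbbr: Left { 0,1,2,3 }, Right { 4 } → simplest 7/2
bbbbrr: Left { 0,1,2,3 }, Right { 7/2,4 } → simplest 13/4
bbbbrrr: Left { 0,1,2,3 }, Right { 13/4,7/2,4 } → simplest 25/8
bbbbrrrb: Left { 0,1,2,3,25/8 }, Right { 13/4,7/2,4 } → simplest 51/16
bbbbrrrbb: Left { 0,1,2,3,25/8,51/16 }, Right { 13/4,7/2,4 } → simplest 103/32
bbbbrrrbbr: Left { 0,1,2,3,25/8,51/16 }, Right { 103/32,13/4,7/2,4 } → simplest 205/64
bbbbrrrbbrb: Left { 0,1,2,3,25/8,51/16,205/64 }, Right { 103/32,13/4,7/2,4 } → simplest 411/128
bbbbrrrbbrbb: Left { 0,1,2,3,25/8,51/16,205/64,411/128 }, Right { 103/32,13/4,7/2,4 } → simplest 823/256
bbbbrrrbbrbbr: Left { 0,1,2,3,25/8,51/16,205/64,411/128 }, Right { 823/256,103/32,13/4,7/2,4 } → simplest 1645/512
bbbbrrrbbrbbrr: Left { 0,1,2,3,25/8,51/16,205/64,411/128 }, Right { 1645/512,823/256,103/32,13/4,7/2,4 } → simplest 3289/1024
bbbbrrrbbrbbrrb: Left { 0,1,2,3,25/8,51/16,205/64,411/128,3289/1024 }, Right { 1645/512,823/256,103/32,13/4,7/2,4 } → simplest 6579/2048

6579/2048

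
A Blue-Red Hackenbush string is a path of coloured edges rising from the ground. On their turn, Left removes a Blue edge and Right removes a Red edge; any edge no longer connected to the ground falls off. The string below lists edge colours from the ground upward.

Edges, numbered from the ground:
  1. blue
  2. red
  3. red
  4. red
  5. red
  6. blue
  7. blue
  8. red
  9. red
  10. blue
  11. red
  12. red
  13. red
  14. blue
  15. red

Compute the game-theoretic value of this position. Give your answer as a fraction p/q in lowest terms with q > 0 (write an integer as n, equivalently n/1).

1605/16384

Prefix values for blue red red red red blue blue red red blue red red red blue red via {L|R} + simplicity:
1 of 15 · b · max L 0 · min R +∞ → 1
2 of 15 · br · max L 0 · min R 1 → 1/2
3 of 15 · brr · max L 0 · min R 1/2 → 1/4
4 of 15 · brrr · max L 0 · min R 1/4 → 1/8
5 of 15 · brrrr · max L 0 · min R 1/8 → 1/16
6 of 15 · brrrrb · max L 1/16 · min R 1/8 → 3/32
7 of 15 · brrrrbb · max L 3/32 · min R 1/8 → 7/64
8 of 15 · brrrrbbr · max L 3/32 · min R 7/64 → 13/128
9 of 15 · brrrrbbrr · max L 3/32 · min R 13/128 → 25/256
10 of 15 · brrrrbbrrb · max L 25/256 · min R 13/128 → 51/512
11 of 15 · brrrrbbrrbr · max L 25/256 · min R 51/512 → 101/1024
12 of 15 · brrrrbbrrbrr · max L 25/256 · min R 101/1024 → 201/2048
13 of 15 · brrrrbbrrbrrr · max L 25/256 · min R 201/2048 → 401/4096
14 of 15 · brrrrbbrrbrrrb · max L 401/4096 · min R 201/2048 → 803/8192
15 of 15 · brrrrbbrrbrrrbr · max L 401/4096 · min R 803/8192 → 1605/16384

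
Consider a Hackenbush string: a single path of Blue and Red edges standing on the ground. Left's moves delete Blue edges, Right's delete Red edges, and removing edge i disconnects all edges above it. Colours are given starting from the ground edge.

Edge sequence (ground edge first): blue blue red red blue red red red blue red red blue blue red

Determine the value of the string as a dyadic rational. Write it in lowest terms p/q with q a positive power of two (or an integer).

5197/4096

val(b) = { 0 |  } — 1
val(bb) = { 0,1 |  } — 2
val(bbr) = { 0,1 | 2 } — 3/2
val(bbrr) = { 0,1 | 3/2,2 } — 5/4
val(bbrrb) = { 0,1,5/4 | 3/2,2 } — 11/8
val(bbrrbr) = { 0,1,5/4 | 11/8,3/2,2 } — 21/16
val(bbrrbrr) = { 0,1,5/4 | 21/16,11/8,3/2,2 } — 41/32
val(bbrrbrrr) = { 0,1,5/4 | 41/32,21/16,11/8,3/2,2 } — 81/64
val(bbrrbrrrb) = { 0,1,5/4,81/64 | 41/32,21/16,11/8,3/2,2 } — 163/128
val(bbrrbrrrbr) = { 0,1,5/4,81/64 | 163/128,41/32,21/16,11/8,3/2,2 } — 325/256
val(bbrrbrrrbrr) = { 0,1,5/4,81/64 | 325/256,163/128,41/32,21/16,11/8,3/2,2 } — 649/512
val(bbrrbrrrbrrb) = { 0,1,5/4,81/64,649/512 | 325/256,163/128,41/32,21/16,11/8,3/2,2 } — 1299/1024
val(bbrrbrrrbrrbb) = { 0,1,5/4,81/64,649/512,1299/1024 | 325/256,163/128,41/32,21/16,11/8,3/2,2 } — 2599/2048
val(bbrrbrrrbrrbbr) = { 0,1,5/4,81/64,649/512,1299/1024 | 2599/2048,325/256,163/128,41/32,21/16,11/8,3/2,2 } — 5197/4096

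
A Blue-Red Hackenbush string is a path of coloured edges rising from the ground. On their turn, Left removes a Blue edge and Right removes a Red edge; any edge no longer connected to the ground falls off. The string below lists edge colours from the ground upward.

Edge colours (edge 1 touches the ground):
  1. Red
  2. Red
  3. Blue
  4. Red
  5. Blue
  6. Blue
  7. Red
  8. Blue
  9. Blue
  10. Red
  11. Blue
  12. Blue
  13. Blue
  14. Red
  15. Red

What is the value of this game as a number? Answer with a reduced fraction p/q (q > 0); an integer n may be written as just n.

Prefix values for Red Red Blue Red Blue Blue Red Blue Blue Red Blue Blue Blue Red Red via {L|R} + simplicity:
step 1: add Red to get R; options L={ none } R={ 0 } → -1
step 2: add Red to get RR; options L={ none } R={ -1; 0 } → -2
step 3: add Blue to get RRB; options L={ -2 } R={ -1; 0 } → -3/2
step 4: add Red to get RRBR; options L={ -2 } R={ -3/2; -1; 0 } → -7/4
step 5: add Blue to get RRBRB; options L={ -2; -7/4 } R={ -3/2; -1; 0 } → -13/8
step 6: add Blue to get RRBRBB; options L={ -2; -7/4; -13/8 } R={ -3/2; -1; 0 } → -25/16
step 7: add Red to get RRBRBBR; options L={ -2; -7/4; -13/8 } R={ -25/16; -3/2; -1; 0 } → -51/32
step 8: add Blue to get RRBRBBRB; options L={ -2; -7/4; -13/8; -51/32 } R={ -25/16; -3/2; -1; 0 } → -101/64
step 9: add Blue to get RRBRBBRBB; options L={ -2; -7/4; -13/8; -51/32; -101/64 } R={ -25/16; -3/2; -1; 0 } → -201/128
step 10: add Red to get RRBRBBRBBR; options L={ -2; -7/4; -13/8; -51/32; -101/64 } R={ -201/128; -25/16; -3/2; -1; 0 } → -403/256
step 11: add Blue to get RRBRBBRBBRB; options L={ -2; -7/4; -13/8; -51/32; -101/64; -403/256 } R={ -201/128; -25/16; -3/2; -1; 0 } → -805/512
step 12: add Blue to get RRBRBBRBBRBB; options L={ -2; -7/4; -13/8; -51/32; -101/64; -403/256; -805/512 } R={ -201/128; -25/16; -3/2; -1; 0 } → -1609/1024
step 13: add Blue to get RRBRBBRBBRBBB; options L={ -2; -7/4; -13/8; -51/32; -101/64; -403/256; -805/512; -1609/1024 } R={ -201/128; -25/16; -3/2; -1; 0 } → -3217/2048
step 14: add Red to get RRBRBBRBBRBBBR; options L={ -2; -7/4; -13/8; -51/32; -101/64; -403/256; -805/512; -1609/1024 } R={ -3217/2048; -201/128; -25/16; -3/2; -1; 0 } → -6435/4096
step 15: add Red to get RRBRBBRBBRBBBRR; options L={ -2; -7/4; -13/8; -51/32; -101/64; -403/256; -805/512; -1609/1024 } R={ -6435/4096; -3217/2048; -201/128; -25/16; -3/2; -1; 0 } → -12871/8192

-12871/8192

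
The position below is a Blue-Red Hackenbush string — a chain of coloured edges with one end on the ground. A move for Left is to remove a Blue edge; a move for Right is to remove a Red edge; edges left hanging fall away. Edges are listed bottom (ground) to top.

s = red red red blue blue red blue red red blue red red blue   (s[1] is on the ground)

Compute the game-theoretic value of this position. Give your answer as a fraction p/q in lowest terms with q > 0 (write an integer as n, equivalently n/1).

Build v(s[:k]) for k = 1..13, string s = red red red blue blue red blue red red blue red red blue.
v_1 [r]  L=[∅]  R=[0]  gives -1
v_2 [rr]  L=[∅]  R=[-1 0]  gives -2
v_3 [rrr]  L=[∅]  R=[-2 -1 0]  gives -3
v_4 [rrrb]  L=[-3]  R=[-2 -1 0]  gives -5/2
v_5 [rrrbb]  L=[-3 -5/2]  R=[-2 -1 0]  gives -9/4
v_6 [rrrbbr]  L=[-3 -5/2]  R=[-9/4 -2 -1 0]  gives -19/8
v_7 [rrrbbrb]  L=[-3 -5/2 -19/8]  R=[-9/4 -2 -1 0]  gives -37/16
v_8 [rrrbbrbr]  L=[-3 -5/2 -19/8]  R=[-37/16 -9/4 -2 -1 0]  gives -75/32
v_9 [rrrbbrbrr]  L=[-3 -5/2 -19/8]  R=[-75/32 -37/16 -9/4 -2 -1 0]  gives -151/64
v_10 [rrrbbrbrrb]  L=[-3 -5/2 -19/8 -151/64]  R=[-75/32 -37/16 -9/4 -2 -1 0]  gives -301/128
v_11 [rrrbbrbrrbr]  L=[-3 -5/2 -19/8 -151/64]  R=[-301/128 -75/32 -37/16 -9/4 -2 -1 0]  gives -603/256
v_12 [rrrbbrbrrbrr]  L=[-3 -5/2 -19/8 -151/64]  R=[-603/256 -301/128 -75/32 -37/16 -9/4 -2 -1 0]  gives -1207/512
v_13 [rrrbbrbrrbrrb]  L=[-3 -5/2 -19/8 -151/64 -1207/512]  R=[-603/256 -301/128 -75/32 -37/16 -9/4 -2 -1 0]  gives -2413/1024

-2413/1024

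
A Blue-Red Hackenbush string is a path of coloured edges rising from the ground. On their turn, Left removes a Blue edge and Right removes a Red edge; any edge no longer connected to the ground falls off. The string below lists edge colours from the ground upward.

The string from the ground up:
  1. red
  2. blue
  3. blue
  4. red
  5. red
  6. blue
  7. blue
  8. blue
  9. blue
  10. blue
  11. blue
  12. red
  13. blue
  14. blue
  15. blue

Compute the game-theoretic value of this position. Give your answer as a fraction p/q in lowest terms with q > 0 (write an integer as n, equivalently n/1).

-6161/16384

Recurse on prefixes of the 15-edge string red blue blue red red blue blue blue blue blue blue red blue blue blue:
g_1 [r]  L=[(no moves)]  R=[0]  -> -1
g_2 [rb]  L=[-1]  R=[0]  -> -1/2
g_3 [rbb]  L=[-1,-1/2]  R=[0]  -> -1/4
g_4 [rbbr]  L=[-1,-1/2]  R=[-1/4,0]  -> -3/8
g_5 [rbbrr]  L=[-1,-1/2]  R=[-3/8,-1/4,0]  -> -7/16
g_6 [rbbrrb]  L=[-1,-1/2,-7/16]  R=[-3/8,-1/4,0]  -> -13/32
g_7 [rbbrrbb]  L=[-1,-1/2,-7/16,-13/32]  R=[-3/8,-1/4,0]  -> -25/64
g_8 [rbbrrbbb]  L=[-1,-1/2,-7/16,-13/32,-25/64]  R=[-3/8,-1/4,0]  -> -49/128
g_9 [rbbrrbbbb]  L=[-1,-1/2,-7/16,-13/32,-25/64,-49/128]  R=[-3/8,-1/4,0]  -> -97/256
g_10 [rbbrrbbbbb]  L=[-1,-1/2,-7/16,-13/32,-25/64,-49/128,-97/256]  R=[-3/8,-1/4,0]  -> -193/512
g_11 [rbbrrbbbbbb]  L=[-1,-1/2,-7/16,-13/32,-25/64,-49/128,-97/256,-193/512]  R=[-3/8,-1/4,0]  -> -385/1024
g_12 [rbbrrbbbbbbr]  L=[-1,-1/2,-7/16,-13/32,-25/64,-49/128,-97/256,-193/512]  R=[-385/1024,-3/8,-1/4,0]  -> -771/2048
g_13 [rbbrrbbbbbbrb]  L=[-1,-1/2,-7/16,-13/32,-25/64,-49/128,-97/256,-193/512,-771/2048]  R=[-385/1024,-3/8,-1/4,0]  -> -1541/4096
g_14 [rbbrrbbbbbbrbb]  L=[-1,-1/2,-7/16,-13/32,-25/64,-49/128,-97/256,-193/512,-771/2048,-1541/4096]  R=[-385/1024,-3/8,-1/4,0]  -> -3081/8192
g_15 [rbbrrbbbbbbrbbb]  L=[-1,-1/2,-7/16,-13/32,-25/64,-49/128,-97/256,-193/512,-771/2048,-1541/4096,-3081/8192]  R=[-385/1024,-3/8,-1/4,0]  -> -6161/16384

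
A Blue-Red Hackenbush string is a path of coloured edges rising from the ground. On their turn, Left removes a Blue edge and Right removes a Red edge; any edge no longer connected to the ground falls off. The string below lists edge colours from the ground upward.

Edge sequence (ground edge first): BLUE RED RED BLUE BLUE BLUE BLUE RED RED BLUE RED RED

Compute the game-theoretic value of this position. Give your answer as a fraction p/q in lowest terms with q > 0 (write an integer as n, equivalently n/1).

969/2048

Build value(s[:k]) for k = 1..12, string s = BLUE RED RED BLUE BLUE BLUE BLUE RED RED BLUE RED RED.
edge 1 of 12 (BLUE): { 0 | · } ⇒ 1
edge 2 of 12 (RED): { 0 | 1 } ⇒ 1/2
edge 3 of 12 (RED): { 0 | 1/2, 1 } ⇒ 1/4
edge 4 of 12 (BLUE): { 0, 1/4 | 1/2, 1 } ⇒ 3/8
edge 5 of 12 (BLUE): { 0, 1/4, 3/8 | 1/2, 1 } ⇒ 7/16
edge 6 of 12 (BLUE): { 0, 1/4, 3/8, 7/16 | 1/2, 1 } ⇒ 15/32
edge 7 of 12 (BLUE): { 0, 1/4, 3/8, 7/16, 15/32 | 1/2, 1 } ⇒ 31/64
edge 8 of 12 (RED): { 0, 1/4, 3/8, 7/16, 15/32 | 31/64, 1/2, 1 } ⇒ 61/128
edge 9 of 12 (RED): { 0, 1/4, 3/8, 7/16, 15/32 | 61/128, 31/64, 1/2, 1 } ⇒ 121/256
edge 10 of 12 (BLUE): { 0, 1/4, 3/8, 7/16, 15/32, 121/256 | 61/128, 31/64, 1/2, 1 } ⇒ 243/512
edge 11 of 12 (RED): { 0, 1/4, 3/8, 7/16, 15/32, 121/256 | 243/512, 61/128, 31/64, 1/2, 1 } ⇒ 485/1024
edge 12 of 12 (RED): { 0, 1/4, 3/8, 7/16, 15/32, 121/256 | 485/1024, 243/512, 61/128, 31/64, 1/2, 1 } ⇒ 969/2048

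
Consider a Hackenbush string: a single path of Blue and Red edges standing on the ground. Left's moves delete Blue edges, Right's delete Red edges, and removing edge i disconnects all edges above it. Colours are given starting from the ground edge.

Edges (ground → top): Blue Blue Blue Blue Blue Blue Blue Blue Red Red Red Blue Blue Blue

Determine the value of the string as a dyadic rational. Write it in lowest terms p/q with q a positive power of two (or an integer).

463/64

Build g(s[:k]) for k = 1..14, string s = Blue Blue Blue Blue Blue Blue Blue Blue Red Red Red Blue Blue Blue.
g(B) = { 0 | (no moves) } → 1
g(BB) = { 0,1 | (no moves) } → 2
g(BBB) = { 0,1,2 | (no moves) } → 3
g(BBBB) = { 0,1,2,3 | (no moves) } → 4
g(BBBBB) = { 0,1,2,3,4 | (no moves) } → 5
g(BBBBBB) = { 0,1,2,3,4,5 | (no moves) } → 6
g(BBBBBBB) = { 0,1,2,3,4,5,6 | (no moves) } → 7
g(BBBBBBBB) = { 0,1,2,3,4,5,6,7 | (no moves) } → 8
g(BBBBBBBBR) = { 0,1,2,3,4,5,6,7 | 8 } → 15/2
g(BBBBBBBBRR) = { 0,1,2,3,4,5,6,7 | 15/2,8 } → 29/4
g(BBBBBBBBRRR) = { 0,1,2,3,4,5,6,7 | 29/4,15/2,8 } → 57/8
g(BBBBBBBBRRRB) = { 0,1,2,3,4,5,6,7,57/8 | 29/4,15/2,8 } → 115/16
g(BBBBBBBBRRRBB) = { 0,1,2,3,4,5,6,7,57/8,115/16 | 29/4,15/2,8 } → 231/32
g(BBBBBBBBRRRBBB) = { 0,1,2,3,4,5,6,7,57/8,115/16,231/32 | 29/4,15/2,8 } → 463/64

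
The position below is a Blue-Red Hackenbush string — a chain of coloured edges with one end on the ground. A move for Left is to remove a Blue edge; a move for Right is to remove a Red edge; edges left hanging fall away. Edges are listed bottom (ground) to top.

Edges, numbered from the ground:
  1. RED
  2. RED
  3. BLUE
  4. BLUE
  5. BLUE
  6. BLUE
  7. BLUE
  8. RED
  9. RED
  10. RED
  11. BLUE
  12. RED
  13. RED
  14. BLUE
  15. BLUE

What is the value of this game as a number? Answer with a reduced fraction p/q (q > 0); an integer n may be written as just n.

value(R) = { ∅ | 0 } -> -1
value(RR) = { ∅ | -1 0 } -> -2
value(RRB) = { -2 | -1 0 } -> -3/2
value(RRBB) = { -2 -3/2 | -1 0 } -> -5/4
value(RRBBB) = { -2 -3/2 -5/4 | -1 0 } -> -9/8
value(RRBBBB) = { -2 -3/2 -5/4 -9/8 | -1 0 } -> -17/16
value(RRBBBBB) = { -2 -3/2 -5/4 -9/8 -17/16 | -1 0 } -> -33/32
value(RRBBBBBR) = { -2 -3/2 -5/4 -9/8 -17/16 | -33/32 -1 0 } -> -67/64
value(RRBBBBBRR) = { -2 -3/2 -5/4 -9/8 -17/16 | -67/64 -33/32 -1 0 } -> -135/128
value(RRBBBBBRRR) = { -2 -3/2 -5/4 -9/8 -17/16 | -135/128 -67/64 -33/32 -1 0 } -> -271/256
value(RRBBBBBRRRB) = { -2 -3/2 -5/4 -9/8 -17/16 -271/256 | -135/128 -67/64 -33/32 -1 0 } -> -541/512
value(RRBBBBBRRRBR) = { -2 -3/2 -5/4 -9/8 -17/16 -271/256 | -541/512 -135/128 -67/64 -33/32 -1 0 } -> -1083/1024
value(RRBBBBBRRRBRR) = { -2 -3/2 -5/4 -9/8 -17/16 -271/256 | -1083/1024 -541/512 -135/128 -67/64 -33/32 -1 0 } -> -2167/2048
value(RRBBBBBRRRBRRB) = { -2 -3/2 -5/4 -9/8 -17/16 -271/256 -2167/2048 | -1083/1024 -541/512 -135/128 -67/64 -33/32 -1 0 } -> -4333/4096
value(RRBBBBBRRRBRRBB) = { -2 -3/2 -5/4 -9/8 -17/16 -271/256 -2167/2048 -4333/4096 | -1083/1024 -541/512 -135/128 -67/64 -33/32 -1 0 } -> -8665/8192

-8665/8192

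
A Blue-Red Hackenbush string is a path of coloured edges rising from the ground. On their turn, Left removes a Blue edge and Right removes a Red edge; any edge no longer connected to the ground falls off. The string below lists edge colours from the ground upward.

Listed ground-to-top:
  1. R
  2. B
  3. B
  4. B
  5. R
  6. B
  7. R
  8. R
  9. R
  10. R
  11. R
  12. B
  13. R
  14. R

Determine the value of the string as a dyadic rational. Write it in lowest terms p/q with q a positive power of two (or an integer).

Recurse on prefixes of the 14-edge string R B B B R B R R R R R B R R:
v_1 [R]  L=[(no moves)]  R=[0]  ⇒ -1
v_2 [RB]  L=[-1]  R=[0]  ⇒ -1/2
v_3 [RBB]  L=[-1 -1/2]  R=[0]  ⇒ -1/4
v_4 [RBBB]  L=[-1 -1/2 -1/4]  R=[0]  ⇒ -1/8
v_5 [RBBBR]  L=[-1 -1/2 -1/4]  R=[-1/8 0]  ⇒ -3/16
v_6 [RBBBRB]  L=[-1 -1/2 -1/4 -3/16]  R=[-1/8 0]  ⇒ -5/32
v_7 [RBBBRBR]  L=[-1 -1/2 -1/4 -3/16]  R=[-5/32 -1/8 0]  ⇒ -11/64
v_8 [RBBBRBRR]  L=[-1 -1/2 -1/4 -3/16]  R=[-11/64 -5/32 -1/8 0]  ⇒ -23/128
v_9 [RBBBRBRRR]  L=[-1 -1/2 -1/4 -3/16]  R=[-23/128 -11/64 -5/32 -1/8 0]  ⇒ -47/256
v_10 [RBBBRBRRRR]  L=[-1 -1/2 -1/4 -3/16]  R=[-47/256 -23/128 -11/64 -5/32 -1/8 0]  ⇒ -95/512
v_11 [RBBBRBRRRRR]  L=[-1 -1/2 -1/4 -3/16]  R=[-95/512 -47/256 -23/128 -11/64 -5/32 -1/8 0]  ⇒ -191/1024
v_12 [RBBBRBRRRRRB]  L=[-1 -1/2 -1/4 -3/16 -191/1024]  R=[-95/512 -47/256 -23/128 -11/64 -5/32 -1/8 0]  ⇒ -381/2048
v_13 [RBBBRBRRRRRBR]  L=[-1 -1/2 -1/4 -3/16 -191/1024]  R=[-381/2048 -95/512 -47/256 -23/128 -11/64 -5/32 -1/8 0]  ⇒ -763/4096
v_14 [RBBBRBRRRRRBRR]  L=[-1 -1/2 -1/4 -3/16 -191/1024]  R=[-763/4096 -381/2048 -95/512 -47/256 -23/128 -11/64 -5/32 -1/8 0]  ⇒ -1527/8192

-1527/8192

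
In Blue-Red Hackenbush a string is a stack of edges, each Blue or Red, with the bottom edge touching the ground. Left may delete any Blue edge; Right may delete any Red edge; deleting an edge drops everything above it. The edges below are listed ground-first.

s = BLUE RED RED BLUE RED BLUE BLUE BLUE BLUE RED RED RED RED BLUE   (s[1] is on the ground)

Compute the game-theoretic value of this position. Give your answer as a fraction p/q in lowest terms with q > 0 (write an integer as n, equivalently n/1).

3011/8192

Build val(s[:k]) for k = 1..14, string s = BLUE RED RED BLUE RED BLUE BLUE BLUE BLUE RED RED RED RED BLUE.
B: Left { 0 }, Right { · } ⇒ simplest 1
BR: Left { 0 }, Right { 1 } ⇒ simplest 1/2
BRR: Left { 0 }, Right { 1/2; 1 } ⇒ simplest 1/4
BRRB: Left { 0; 1/4 }, Right { 1/2; 1 } ⇒ simplest 3/8
BRRBR: Left { 0; 1/4 }, Right { 3/8; 1/2; 1 } ⇒ simplest 5/16
BRRBRB: Left { 0; 1/4; 5/16 }, Right { 3/8; 1/2; 1 } ⇒ simplest 11/32
BRRBRBB: Left { 0; 1/4; 5/16; 11/32 }, Right { 3/8; 1/2; 1 } ⇒ simplest 23/64
BRRBRBBB: Left { 0; 1/4; 5/16; 11/32; 23/64 }, Right { 3/8; 1/2; 1 } ⇒ simplest 47/128
BRRBRBBBB: Left { 0; 1/4; 5/16; 11/32; 23/64; 47/128 }, Right { 3/8; 1/2; 1 } ⇒ simplest 95/256
BRRBRBBBBR: Left { 0; 1/4; 5/16; 11/32; 23/64; 47/128 }, Right { 95/256; 3/8; 1/2; 1 } ⇒ simplest 189/512
BRRBRBBBBRR: Left { 0; 1/4; 5/16; 11/32; 23/64; 47/128 }, Right { 189/512; 95/256; 3/8; 1/2; 1 } ⇒ simplest 377/1024
BRRBRBBBBRRR: Left { 0; 1/4; 5/16; 11/32; 23/64; 47/128 }, Right { 377/1024; 189/512; 95/256; 3/8; 1/2; 1 } ⇒ simplest 753/2048
BRRBRBBBBRRRR: Left { 0; 1/4; 5/16; 11/32; 23/64; 47/128 }, Right { 753/2048; 377/1024; 189/512; 95/256; 3/8; 1/2; 1 } ⇒ simplest 1505/4096
BRRBRBBBBRRRRB: Left { 0; 1/4; 5/16; 11/32; 23/64; 47/128; 1505/4096 }, Right { 753/2048; 377/1024; 189/512; 95/256; 3/8; 1/2; 1 } ⇒ simplest 3011/8192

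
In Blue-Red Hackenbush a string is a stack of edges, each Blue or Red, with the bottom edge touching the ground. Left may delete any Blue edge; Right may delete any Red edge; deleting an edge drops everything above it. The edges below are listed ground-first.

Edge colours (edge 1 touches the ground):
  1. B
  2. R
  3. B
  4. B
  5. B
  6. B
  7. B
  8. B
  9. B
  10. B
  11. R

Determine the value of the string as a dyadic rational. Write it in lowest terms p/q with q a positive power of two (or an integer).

1021/1024

value(B) = { 0 | none } so 1
value(BR) = { 0 | 1 } so 1/2
value(BRB) = { 0,1/2 | 1 } so 3/4
value(BRBB) = { 0,1/2,3/4 | 1 } so 7/8
value(BRBBB) = { 0,1/2,3/4,7/8 | 1 } so 15/16
value(BRBBBB) = { 0,1/2,3/4,7/8,15/16 | 1 } so 31/32
value(BRBBBBB) = { 0,1/2,3/4,7/8,15/16,31/32 | 1 } so 63/64
value(BRBBBBBB) = { 0,1/2,3/4,7/8,15/16,31/32,63/64 | 1 } so 127/128
value(BRBBBBBBB) = { 0,1/2,3/4,7/8,15/16,31/32,63/64,127/128 | 1 } so 255/256
value(BRBBBBBBBB) = { 0,1/2,3/4,7/8,15/16,31/32,63/64,127/128,255/256 | 1 } so 511/512
value(BRBBBBBBBBR) = { 0,1/2,3/4,7/8,15/16,31/32,63/64,127/128,255/256 | 511/512,1 } so 1021/1024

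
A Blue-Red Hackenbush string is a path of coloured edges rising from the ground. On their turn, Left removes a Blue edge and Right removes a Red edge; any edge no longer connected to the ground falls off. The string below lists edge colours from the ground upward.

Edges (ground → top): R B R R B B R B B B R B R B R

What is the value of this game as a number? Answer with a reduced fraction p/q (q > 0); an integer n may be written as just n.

1 of 15 · R · max L −∞ · min R 0 -> -1
2 of 15 · RB · max L -1 · min R 0 -> -1/2
3 of 15 · RBR · max L -1 · min R -1/2 -> -3/4
4 of 15 · RBRR · max L -1 · min R -3/4 -> -7/8
5 of 15 · RBRRB · max L -7/8 · min R -3/4 -> -13/16
6 of 15 · RBRRBB · max L -13/16 · min R -3/4 -> -25/32
7 of 15 · RBRRBBR · max L -13/16 · min R -25/32 -> -51/64
8 of 15 · RBRRBBRB · max L -51/64 · min R -25/32 -> -101/128
9 of 15 · RBRRBBRBB · max L -101/128 · min R -25/32 -> -201/256
10 of 15 · RBRRBBRBBB · max L -201/256 · min R -25/32 -> -401/512
11 of 15 · RBRRBBRBBBR · max L -201/256 · min R -401/512 -> -803/1024
12 of 15 · RBRRBBRBBBRB · max L -803/1024 · min R -401/512 -> -1605/2048
13 of 15 · RBRRBBRBBBRBR · max L -803/1024 · min R -1605/2048 -> -3211/4096
14 of 15 · RBRRBBRBBBRBRB · max L -3211/4096 · min R -1605/2048 -> -6421/8192
15 of 15 · RBRRBBRBBBRBRBR · max L -3211/4096 · min R -6421/8192 -> -12843/16384

-12843/16384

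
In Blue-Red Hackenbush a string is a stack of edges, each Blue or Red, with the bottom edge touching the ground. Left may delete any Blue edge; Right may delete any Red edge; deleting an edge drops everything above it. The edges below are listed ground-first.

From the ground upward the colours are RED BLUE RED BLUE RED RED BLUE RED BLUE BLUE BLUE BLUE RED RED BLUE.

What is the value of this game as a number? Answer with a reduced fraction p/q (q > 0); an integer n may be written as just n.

Prefix values for RED BLUE RED BLUE RED RED BLUE RED BLUE BLUE BLUE BLUE RED RED BLUE via {L|R} + simplicity:
R: Left { none }, Right { 0 } gives simplest -1
RB: Left { -1 }, Right { 0 } gives simplest -1/2
RBR: Left { -1 }, Right { -1/2 0 } gives simplest -3/4
RBRB: Left { -1 -3/4 }, Right { -1/2 0 } gives simplest -5/8
RBRBR: Left { -1 -3/4 }, Right { -5/8 -1/2 0 } gives simplest -11/16
RBRBRR: Left { -1 -3/4 }, Right { -11/16 -5/8 -1/2 0 } gives simplest -23/32
RBRBRRB: Left { -1 -3/4 -23/32 }, Right { -11/16 -5/8 -1/2 0 } gives simplest -45/64
RBRBRRBR: Left { -1 -3/4 -23/32 }, Right { -45/64 -11/16 -5/8 -1/2 0 } gives simplest -91/128
RBRBRRBRB: Left { -1 -3/4 -23/32 -91/128 }, Right { -45/64 -11/16 -5/8 -1/2 0 } gives simplest -181/256
RBRBRRBRBB: Left { -1 -3/4 -23/32 -91/128 -181/256 }, Right { -45/64 -11/16 -5/8 -1/2 0 } gives simplest -361/512
RBRBRRBRBBB: Left { -1 -3/4 -23/32 -91/128 -181/256 -361/512 }, Right { -45/64 -11/16 -5/8 -1/2 0 } gives simplest -721/1024
RBRBRRBRBBBB: Left { -1 -3/4 -23/32 -91/128 -181/256 -361/512 -721/1024 }, Right { -45/64 -11/16 -5/8 -1/2 0 } gives simplest -1441/2048
RBRBRRBRBBBBR: Left { -1 -3/4 -23/32 -91/128 -181/256 -361/512 -721/1024 }, Right { -1441/2048 -45/64 -11/16 -5/8 -1/2 0 } gives simplest -2883/4096
RBRBRRBRBBBBRR: Left { -1 -3/4 -23/32 -91/128 -181/256 -361/512 -721/1024 }, Right { -2883/4096 -1441/2048 -45/64 -11/16 -5/8 -1/2 0 } gives simplest -5767/8192
RBRBRRBRBBBBRRB: Left { -1 -3/4 -23/32 -91/128 -181/256 -361/512 -721/1024 -5767/8192 }, Right { -2883/4096 -1441/2048 -45/64 -11/16 -5/8 -1/2 0 } gives simplest -11533/16384

-11533/16384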